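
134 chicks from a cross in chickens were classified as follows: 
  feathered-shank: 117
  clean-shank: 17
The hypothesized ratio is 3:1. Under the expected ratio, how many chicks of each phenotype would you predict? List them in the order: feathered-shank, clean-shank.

The 3:1 ratio has 4 parts, so with N = 134 the expected counts are:
  feathered-shank: 134 × 3/4 = 100.5
  clean-shank: 134 × 1/4 = 33.5

100.5, 33.5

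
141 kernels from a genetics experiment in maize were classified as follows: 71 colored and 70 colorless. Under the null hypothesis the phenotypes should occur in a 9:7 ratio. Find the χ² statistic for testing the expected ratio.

Expected counts for N = 141 under a 9:7 ratio (total parts = 16):
  colored: 141 × 9/16 = 79.3125
  colorless: 141 × 7/16 = 61.6875
χ² = Σ (O − E)² / E
  colored: (71 − 79.3125)² / 79.3125 = 0.8712
  colorless: (70 − 61.6875)² / 61.6875 = 1.1201
χ² = 0.8712 + 1.1201 = 1.9913 ≈ 1.991

1.991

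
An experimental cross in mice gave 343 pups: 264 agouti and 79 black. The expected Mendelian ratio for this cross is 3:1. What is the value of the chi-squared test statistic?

0.708

Total ratio parts = 4. Expected numbers out of 343:
  agouti: 343 × 3/4 = 257.25
  black: 343 × 1/4 = 85.75
χ² = Σ (O − E)² / E
  agouti: (264 − 257.25)² / 257.25 = 0.1771
  black: (79 − 85.75)² / 85.75 = 0.5313
χ² = 0.1771 + 0.5313 = 0.7084 ≈ 0.708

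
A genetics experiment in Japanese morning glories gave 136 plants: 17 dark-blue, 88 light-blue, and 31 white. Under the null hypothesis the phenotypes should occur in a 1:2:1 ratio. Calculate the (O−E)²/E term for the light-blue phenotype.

Total ratio parts = 4. Expected numbers out of 136:
  dark-blue: 136 × 1/4 = 34
  light-blue: 136 × 2/4 = 68
  white: 136 × 1/4 = 34
Contribution of light-blue: (88 − 68)² / 68 = 5.8824

5.882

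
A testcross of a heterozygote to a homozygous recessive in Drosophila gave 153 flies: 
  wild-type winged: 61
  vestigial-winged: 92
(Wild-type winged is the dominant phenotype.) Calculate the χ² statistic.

6.281

A testcross of a heterozygote (Aa × aa) gives a 1:1 phenotypic ratio.
Total ratio parts = 2. Expected numbers out of 153:
  wild-type winged: 153 × 1/2 = 76.5
  vestigial-winged: 153 × 1/2 = 76.5
χ² = Σ (O − E)² / E
  wild-type winged: (61 − 76.5)² / 76.5 = 3.1405
  vestigial-winged: (92 − 76.5)² / 76.5 = 3.1405
χ² = 3.1405 + 3.1405 = 6.281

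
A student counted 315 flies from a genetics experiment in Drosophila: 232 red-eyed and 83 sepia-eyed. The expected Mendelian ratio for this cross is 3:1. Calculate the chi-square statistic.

0.306

Total ratio parts = 4. Expected numbers out of 315:
  red-eyed: 315 × 3/4 = 236.25
  sepia-eyed: 315 × 1/4 = 78.75
χ² = Σ (O − E)² / E
  red-eyed: (232 − 236.25)² / 236.25 = 0.0765
  sepia-eyed: (83 − 78.75)² / 78.75 = 0.2294
χ² = 0.0765 + 0.2294 = 0.3059 ≈ 0.306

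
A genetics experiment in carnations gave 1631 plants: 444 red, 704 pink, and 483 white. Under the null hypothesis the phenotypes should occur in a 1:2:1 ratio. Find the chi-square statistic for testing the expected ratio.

Total ratio parts = 4. Expected numbers out of 1631:
  red: 1631 × 1/4 = 407.75
  pink: 1631 × 2/4 = 815.5
  white: 1631 × 1/4 = 407.75
χ² = Σ (O − E)² / E
  red: (444 − 407.75)² / 407.75 = 3.2227
  pink: (704 − 815.5)² / 815.5 = 15.2449
  white: (483 − 407.75)² / 407.75 = 13.8873
χ² = 3.2227 + 15.2449 + 13.8873 = 32.3549 ≈ 32.355

32.355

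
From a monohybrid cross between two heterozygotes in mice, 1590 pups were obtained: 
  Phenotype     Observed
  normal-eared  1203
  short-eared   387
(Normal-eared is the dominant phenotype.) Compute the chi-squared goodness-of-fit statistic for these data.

For a monohybrid cross between heterozygotes with complete dominance, the expected phenotypic ratio is 3:1.
The 3:1 ratio has 4 parts, so with N = 1590 the expected counts are:
  normal-eared: 1590 × 3/4 = 1192.5
  short-eared: 1590 × 1/4 = 397.5
χ² = Σ (O − E)² / E
  normal-eared: (1203 − 1192.5)² / 1192.5 = 0.0925
  short-eared: (387 − 397.5)² / 397.5 = 0.2774
χ² = 0.0925 + 0.2774 = 0.3699 ≈ 0.370

0.370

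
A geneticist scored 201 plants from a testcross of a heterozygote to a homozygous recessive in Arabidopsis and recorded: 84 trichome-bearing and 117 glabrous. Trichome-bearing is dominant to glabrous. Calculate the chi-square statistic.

A testcross of a heterozygote (Aa × aa) gives a 1:1 phenotypic ratio.
Under the 1:1 hypothesis (Σ ratio = 2, N = 201):
  trichome-bearing: 201 × 1/2 = 100.5
  glabrous: 201 × 1/2 = 100.5
χ² = Σ (O − E)² / E
  trichome-bearing: (84 − 100.5)² / 100.5 = 2.7090
  glabrous: (117 − 100.5)² / 100.5 = 2.7090
χ² = 2.7090 + 2.7090 = 5.418

5.418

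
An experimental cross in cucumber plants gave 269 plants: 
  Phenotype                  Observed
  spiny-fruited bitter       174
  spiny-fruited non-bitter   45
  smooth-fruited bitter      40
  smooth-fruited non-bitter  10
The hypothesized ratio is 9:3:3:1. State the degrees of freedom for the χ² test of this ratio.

A goodness-of-fit test with 4 phenotype classes has df = 4 − 1 = 3.

3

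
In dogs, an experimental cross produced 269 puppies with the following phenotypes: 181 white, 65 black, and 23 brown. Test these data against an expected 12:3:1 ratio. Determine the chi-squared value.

8.616

The 12:3:1 ratio has 16 parts, so with N = 269 the expected counts are:
  white: 269 × 12/16 = 201.75
  black: 269 × 3/16 = 50.4375
  brown: 269 × 1/16 = 16.8125
χ² = Σ (O − E)² / E
  white: (181 − 201.75)² / 201.75 = 2.1341
  black: (65 − 50.4375)² / 50.4375 = 4.2045
  brown: (23 − 16.8125)² / 16.8125 = 2.2772
χ² = 2.1341 + 4.2045 + 2.2772 = 8.6158 ≈ 8.616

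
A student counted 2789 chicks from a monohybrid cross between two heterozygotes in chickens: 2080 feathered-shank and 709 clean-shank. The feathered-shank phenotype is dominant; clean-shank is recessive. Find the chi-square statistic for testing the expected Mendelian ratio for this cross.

0.264

For a monohybrid cross between heterozygotes with complete dominance, the expected phenotypic ratio is 3:1.
The 3:1 ratio has 4 parts, so with N = 2789 the expected counts are:
  feathered-shank: 2789 × 3/4 = 2091.75
  clean-shank: 2789 × 1/4 = 697.25
χ² = Σ (O − E)² / E
  feathered-shank: (2080 − 2091.75)² / 2091.75 = 0.0660
  clean-shank: (709 − 697.25)² / 697.25 = 0.1980
χ² = 0.0660 + 0.1980 = 0.264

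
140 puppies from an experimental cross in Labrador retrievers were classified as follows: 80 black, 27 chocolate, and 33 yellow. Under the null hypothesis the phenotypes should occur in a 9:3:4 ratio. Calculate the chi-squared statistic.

Expected counts for N = 140 under a 9:3:4 ratio (total parts = 16):
  black: 140 × 9/16 = 78.75
  chocolate: 140 × 3/16 = 26.25
  yellow: 140 × 4/16 = 35
χ² = Σ (O − E)² / E
  black: (80 − 78.75)² / 78.75 = 0.0198
  chocolate: (27 − 26.25)² / 26.25 = 0.0214
  yellow: (33 − 35)² / 35 = 0.1143
χ² = 0.0198 + 0.0214 + 0.1143 = 0.1555 ≈ 0.156

0.156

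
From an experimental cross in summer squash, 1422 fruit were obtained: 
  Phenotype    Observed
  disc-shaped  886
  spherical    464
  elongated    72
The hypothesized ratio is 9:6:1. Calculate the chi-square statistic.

Under the 9:6:1 hypothesis (Σ ratio = 16, N = 1422):
  disc-shaped: 1422 × 9/16 = 799.875
  spherical: 1422 × 6/16 = 533.25
  elongated: 1422 × 1/16 = 88.875
χ² = Σ (O − E)² / E
  disc-shaped: (886 − 799.875)² / 799.875 = 9.2733
  spherical: (464 − 533.25)² / 533.25 = 8.9931
  elongated: (72 − 88.875)² / 88.875 = 3.2041
χ² = 9.2733 + 8.9931 + 3.2041 = 21.4705 ≈ 21.471

21.471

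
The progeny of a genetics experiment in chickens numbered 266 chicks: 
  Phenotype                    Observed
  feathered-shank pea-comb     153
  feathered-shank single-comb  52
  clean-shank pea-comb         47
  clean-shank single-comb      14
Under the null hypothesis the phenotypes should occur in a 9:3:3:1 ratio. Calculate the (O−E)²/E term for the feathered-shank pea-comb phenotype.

0.076

Total ratio parts = 16. Expected numbers out of 266:
  feathered-shank pea-comb: 266 × 9/16 = 149.625
  feathered-shank single-comb: 266 × 3/16 = 49.875
  clean-shank pea-comb: 266 × 3/16 = 49.875
  clean-shank single-comb: 266 × 1/16 = 16.625
Contribution of feathered-shank pea-comb: (153 − 149.625)² / 149.625 = 0.0761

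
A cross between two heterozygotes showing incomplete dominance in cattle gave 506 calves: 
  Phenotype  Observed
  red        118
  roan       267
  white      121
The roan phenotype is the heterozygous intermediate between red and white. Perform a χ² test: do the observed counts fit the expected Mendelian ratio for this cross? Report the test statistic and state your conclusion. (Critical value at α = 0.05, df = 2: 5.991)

1.585; consistent

With incomplete dominance, a heterozygote × heterozygote cross gives a 1:2:1 phenotypic ratio.
Expected counts for N = 506 under a 1:2:1 ratio (total parts = 4):
  red: 506 × 1/4 = 126.5
  roan: 506 × 2/4 = 253
  white: 506 × 1/4 = 126.5
χ² = Σ (O − E)² / E
  red: (118 − 126.5)² / 126.5 = 0.5711
  roan: (267 − 253)² / 253 = 0.7747
  white: (121 − 126.5)² / 126.5 = 0.2391
χ² = 0.5711 + 0.7747 + 0.2391 = 1.5849 ≈ 1.585
Degrees of freedom = 3 − 1 = 2; critical value at α = 0.05 is 5.991.
Since 1.585 < 5.991, we fail to reject the null hypothesis — the data are consistent with the 1:2:1 ratio.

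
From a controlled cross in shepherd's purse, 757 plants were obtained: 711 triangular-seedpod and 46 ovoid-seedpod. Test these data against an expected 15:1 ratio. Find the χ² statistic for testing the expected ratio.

Expected counts for N = 757 under a 15:1 ratio (total parts = 16):
  triangular-seedpod: 757 × 15/16 = 709.6875
  ovoid-seedpod: 757 × 1/16 = 47.3125
χ² = Σ (O − E)² / E
  triangular-seedpod: (711 − 709.6875)² / 709.6875 = 0.0024
  ovoid-seedpod: (46 − 47.3125)² / 47.3125 = 0.0364
χ² = 0.0024 + 0.0364 = 0.0388 ≈ 0.039

0.039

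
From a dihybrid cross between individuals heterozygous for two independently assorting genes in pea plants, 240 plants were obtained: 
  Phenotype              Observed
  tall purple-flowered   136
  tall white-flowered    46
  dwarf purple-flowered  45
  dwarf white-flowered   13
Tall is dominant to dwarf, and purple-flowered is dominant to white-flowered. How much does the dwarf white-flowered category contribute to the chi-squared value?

A dihybrid F₂ with independent assortment and complete dominance at both loci gives a 9:3:3:1 phenotypic ratio.
Under the 9:3:3:1 hypothesis (Σ ratio = 16, N = 240):
  tall purple-flowered: 240 × 9/16 = 135
  tall white-flowered: 240 × 3/16 = 45
  dwarf purple-flowered: 240 × 3/16 = 45
  dwarf white-flowered: 240 × 1/16 = 15
Contribution of dwarf white-flowered: (13 − 15)² / 15 = 0.2667

0.267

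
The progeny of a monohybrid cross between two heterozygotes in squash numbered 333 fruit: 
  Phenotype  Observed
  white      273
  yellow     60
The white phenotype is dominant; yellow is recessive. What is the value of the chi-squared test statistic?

8.658

For a monohybrid cross between heterozygotes with complete dominance, the expected phenotypic ratio is 3:1.
The 3:1 ratio has 4 parts, so with N = 333 the expected counts are:
  white: 333 × 3/4 = 249.75
  yellow: 333 × 1/4 = 83.25
χ² = Σ (O − E)² / E
  white: (273 − 249.75)² / 249.75 = 2.1644
  yellow: (60 − 83.25)² / 83.25 = 6.4932
χ² = 2.1644 + 6.4932 = 8.6576 ≈ 8.658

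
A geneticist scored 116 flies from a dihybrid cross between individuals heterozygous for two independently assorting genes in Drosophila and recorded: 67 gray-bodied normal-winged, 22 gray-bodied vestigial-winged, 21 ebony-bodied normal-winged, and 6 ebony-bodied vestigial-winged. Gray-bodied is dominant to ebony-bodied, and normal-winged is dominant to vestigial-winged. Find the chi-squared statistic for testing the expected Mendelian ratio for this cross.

0.291

A dihybrid F₂ with independent assortment and complete dominance at both loci gives a 9:3:3:1 phenotypic ratio.
Total ratio parts = 16. Expected numbers out of 116:
  gray-bodied normal-winged: 116 × 9/16 = 65.25
  gray-bodied vestigial-winged: 116 × 3/16 = 21.75
  ebony-bodied normal-winged: 116 × 3/16 = 21.75
  ebony-bodied vestigial-winged: 116 × 1/16 = 7.25
χ² = Σ (O − E)² / E
  gray-bodied normal-winged: (67 − 65.25)² / 65.25 = 0.0469
  gray-bodied vestigial-winged: (22 − 21.75)² / 21.75 = 0.0029
  ebony-bodied normal-winged: (21 − 21.75)² / 21.75 = 0.0259
  ebony-bodied vestigial-winged: (6 − 7.25)² / 7.25 = 0.2155
χ² = 0.0469 + 0.0029 + 0.0259 + 0.2155 = 0.2912 ≈ 0.291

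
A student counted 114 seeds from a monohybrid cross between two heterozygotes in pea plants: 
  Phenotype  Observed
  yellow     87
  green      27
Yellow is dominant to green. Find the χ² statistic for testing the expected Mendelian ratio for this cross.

0.105

For a monohybrid cross between heterozygotes with complete dominance, the expected phenotypic ratio is 3:1.
Expected counts for N = 114 under a 3:1 ratio (total parts = 4):
  yellow: 114 × 3/4 = 85.5
  green: 114 × 1/4 = 28.5
χ² = Σ (O − E)² / E
  yellow: (87 − 85.5)² / 85.5 = 0.0263
  green: (27 − 28.5)² / 28.5 = 0.0789
χ² = 0.0263 + 0.0789 = 0.1052 ≈ 0.105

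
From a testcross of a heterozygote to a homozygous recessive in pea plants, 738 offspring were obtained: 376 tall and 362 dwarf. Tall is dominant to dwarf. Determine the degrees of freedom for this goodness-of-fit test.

A testcross of a heterozygote (Aa × aa) gives a 1:1 phenotypic ratio.
A goodness-of-fit test with 2 phenotype classes has df = 2 − 1 = 1.

1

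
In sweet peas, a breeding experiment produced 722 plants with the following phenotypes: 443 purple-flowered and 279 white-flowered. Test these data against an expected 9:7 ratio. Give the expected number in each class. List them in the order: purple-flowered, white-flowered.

406.125, 315.875

Expected counts for N = 722 under a 9:7 ratio (total parts = 16):
  purple-flowered: 722 × 9/16 = 406.125
  white-flowered: 722 × 7/16 = 315.875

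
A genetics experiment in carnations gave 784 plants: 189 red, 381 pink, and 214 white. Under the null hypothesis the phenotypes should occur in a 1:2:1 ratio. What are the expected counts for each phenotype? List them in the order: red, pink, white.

Under the 1:2:1 hypothesis (Σ ratio = 4, N = 784):
  red: 784 × 1/4 = 196
  pink: 784 × 2/4 = 392
  white: 784 × 1/4 = 196

196, 392, 196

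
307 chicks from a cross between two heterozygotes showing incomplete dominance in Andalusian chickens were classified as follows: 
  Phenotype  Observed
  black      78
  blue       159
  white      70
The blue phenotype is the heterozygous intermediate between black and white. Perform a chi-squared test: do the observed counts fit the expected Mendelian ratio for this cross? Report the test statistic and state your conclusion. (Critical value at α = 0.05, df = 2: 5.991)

With incomplete dominance, a heterozygote × heterozygote cross gives a 1:2:1 phenotypic ratio.
Expected counts for N = 307 under a 1:2:1 ratio (total parts = 4):
  black: 307 × 1/4 = 76.75
  blue: 307 × 2/4 = 153.5
  white: 307 × 1/4 = 76.75
χ² = Σ (O − E)² / E
  black: (78 − 76.75)² / 76.75 = 0.0204
  blue: (159 − 153.5)² / 153.5 = 0.1971
  white: (70 − 76.75)² / 76.75 = 0.5936
χ² = 0.0204 + 0.1971 + 0.5936 = 0.8111 ≈ 0.811
Degrees of freedom = 3 − 1 = 2; critical value at α = 0.05 is 5.991.
Since 0.811 < 5.991, we fail to reject the null hypothesis — the data are consistent with the 1:2:1 ratio.

0.811; consistent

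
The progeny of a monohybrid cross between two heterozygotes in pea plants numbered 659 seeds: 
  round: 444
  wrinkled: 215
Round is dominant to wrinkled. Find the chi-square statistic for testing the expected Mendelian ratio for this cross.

For a monohybrid cross between heterozygotes with complete dominance, the expected phenotypic ratio is 3:1.
Total ratio parts = 4. Expected numbers out of 659:
  round: 659 × 3/4 = 494.25
  wrinkled: 659 × 1/4 = 164.75
χ² = Σ (O − E)² / E
  round: (444 − 494.25)² / 494.25 = 5.1089
  wrinkled: (215 − 164.75)² / 164.75 = 15.3266
χ² = 5.1089 + 15.3266 = 20.4355 ≈ 20.436

20.436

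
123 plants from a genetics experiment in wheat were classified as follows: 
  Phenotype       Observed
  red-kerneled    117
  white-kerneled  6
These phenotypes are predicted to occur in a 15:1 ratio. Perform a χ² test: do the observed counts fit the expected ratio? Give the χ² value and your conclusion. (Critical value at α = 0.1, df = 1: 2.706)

0.395; consistent

Expected counts for N = 123 under a 15:1 ratio (total parts = 16):
  red-kerneled: 123 × 15/16 = 115.3125
  white-kerneled: 123 × 1/16 = 7.6875
χ² = Σ (O − E)² / E
  red-kerneled: (117 − 115.3125)² / 115.3125 = 0.0247
  white-kerneled: (6 − 7.6875)² / 7.6875 = 0.3704
χ² = 0.0247 + 0.3704 = 0.3951 ≈ 0.395
Degrees of freedom = 2 − 1 = 1; critical value at α = 0.1 is 2.706.
Since 0.395 < 2.706, we fail to reject the null hypothesis — the data are consistent with the 15:1 ratio.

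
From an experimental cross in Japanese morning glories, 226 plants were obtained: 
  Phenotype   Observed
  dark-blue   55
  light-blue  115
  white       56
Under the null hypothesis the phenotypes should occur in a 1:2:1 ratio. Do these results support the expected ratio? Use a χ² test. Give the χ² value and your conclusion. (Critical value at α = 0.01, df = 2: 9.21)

The 1:2:1 ratio has 4 parts, so with N = 226 the expected counts are:
  dark-blue: 226 × 1/4 = 56.5
  light-blue: 226 × 2/4 = 113
  white: 226 × 1/4 = 56.5
χ² = Σ (O − E)² / E
  dark-blue: (55 − 56.5)² / 56.5 = 0.0398
  light-blue: (115 − 113)² / 113 = 0.0354
  white: (56 − 56.5)² / 56.5 = 0.0044
χ² = 0.0398 + 0.0354 + 0.0044 = 0.0796 ≈ 0.080
Degrees of freedom = 3 − 1 = 2; critical value at α = 0.01 is 9.21.
Since 0.080 < 9.21, we fail to reject the null hypothesis — the data are consistent with the 1:2:1 ratio.

0.080; consistent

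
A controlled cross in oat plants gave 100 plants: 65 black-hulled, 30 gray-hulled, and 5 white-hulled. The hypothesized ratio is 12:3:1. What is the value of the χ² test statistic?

Under the 12:3:1 hypothesis (Σ ratio = 16, N = 100):
  black-hulled: 100 × 12/16 = 75
  gray-hulled: 100 × 3/16 = 18.75
  white-hulled: 100 × 1/16 = 6.25
χ² = Σ (O − E)² / E
  black-hulled: (65 − 75)² / 75 = 1.3333
  gray-hulled: (30 − 18.75)² / 18.75 = 6.7500
  white-hulled: (5 − 6.25)² / 6.25 = 0.2500
χ² = 1.3333 + 6.7500 + 0.2500 = 8.3333 ≈ 8.333

8.333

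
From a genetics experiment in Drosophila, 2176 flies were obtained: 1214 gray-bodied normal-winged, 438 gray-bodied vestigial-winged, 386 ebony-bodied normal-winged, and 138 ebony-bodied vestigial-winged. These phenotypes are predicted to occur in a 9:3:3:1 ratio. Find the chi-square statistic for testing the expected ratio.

3.503

The 9:3:3:1 ratio has 16 parts, so with N = 2176 the expected counts are:
  gray-bodied normal-winged: 2176 × 9/16 = 1224
  gray-bodied vestigial-winged: 2176 × 3/16 = 408
  ebony-bodied normal-winged: 2176 × 3/16 = 408
  ebony-bodied vestigial-winged: 2176 × 1/16 = 136
χ² = Σ (O − E)² / E
  gray-bodied normal-winged: (1214 − 1224)² / 1224 = 0.0817
  gray-bodied vestigial-winged: (438 − 408)² / 408 = 2.2059
  ebony-bodied normal-winged: (386 − 408)² / 408 = 1.1863
  ebony-bodied vestigial-winged: (138 − 136)² / 136 = 0.0294
χ² = 0.0817 + 2.2059 + 1.1863 + 0.0294 = 3.5033 ≈ 3.503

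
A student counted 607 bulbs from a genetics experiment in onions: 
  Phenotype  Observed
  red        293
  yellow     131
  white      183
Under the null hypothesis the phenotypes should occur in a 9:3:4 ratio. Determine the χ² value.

Total ratio parts = 16. Expected numbers out of 607:
  red: 607 × 9/16 = 341.4375
  yellow: 607 × 3/16 = 113.8125
  white: 607 × 4/16 = 151.75
χ² = Σ (O − E)² / E
  red: (293 − 341.4375)² / 341.4375 = 6.8715
  yellow: (131 − 113.8125)² / 113.8125 = 2.5956
  white: (183 − 151.75)² / 151.75 = 6.4353
χ² = 6.8715 + 2.5956 + 6.4353 = 15.9024 ≈ 15.902

15.902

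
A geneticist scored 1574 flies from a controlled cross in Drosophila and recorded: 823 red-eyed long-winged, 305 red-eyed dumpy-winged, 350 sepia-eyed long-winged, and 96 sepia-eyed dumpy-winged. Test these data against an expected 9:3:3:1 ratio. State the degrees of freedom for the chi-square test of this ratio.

3

A goodness-of-fit test with 4 phenotype classes has df = 4 − 1 = 3.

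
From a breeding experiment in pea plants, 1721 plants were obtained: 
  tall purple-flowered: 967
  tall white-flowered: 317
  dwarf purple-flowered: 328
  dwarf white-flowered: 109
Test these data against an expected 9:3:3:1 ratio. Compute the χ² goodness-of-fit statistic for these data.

0.208

Under the 9:3:3:1 hypothesis (Σ ratio = 16, N = 1721):
  tall purple-flowered: 1721 × 9/16 = 968.0625
  tall white-flowered: 1721 × 3/16 = 322.6875
  dwarf purple-flowered: 1721 × 3/16 = 322.6875
  dwarf white-flowered: 1721 × 1/16 = 107.5625
χ² = Σ (O − E)² / E
  tall purple-flowered: (967 − 968.0625)² / 968.0625 = 0.0012
  tall white-flowered: (317 − 322.6875)² / 322.6875 = 0.1002
  dwarf purple-flowered: (328 − 322.6875)² / 322.6875 = 0.0875
  dwarf white-flowered: (109 − 107.5625)² / 107.5625 = 0.0192
χ² = 0.0012 + 0.1002 + 0.0875 + 0.0192 = 0.2081 ≈ 0.208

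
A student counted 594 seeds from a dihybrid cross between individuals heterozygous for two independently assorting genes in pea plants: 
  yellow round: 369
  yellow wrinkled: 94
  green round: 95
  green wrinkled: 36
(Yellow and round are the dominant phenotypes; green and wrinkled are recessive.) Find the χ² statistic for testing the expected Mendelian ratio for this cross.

8.792

A dihybrid F₂ with independent assortment and complete dominance at both loci gives a 9:3:3:1 phenotypic ratio.
The 9:3:3:1 ratio has 16 parts, so with N = 594 the expected counts are:
  yellow round: 594 × 9/16 = 334.125
  yellow wrinkled: 594 × 3/16 = 111.375
  green round: 594 × 3/16 = 111.375
  green wrinkled: 594 × 1/16 = 37.125
χ² = Σ (O − E)² / E
  yellow round: (369 − 334.125)² / 334.125 = 3.6402
  yellow wrinkled: (94 − 111.375)² / 111.375 = 2.7106
  green round: (95 − 111.375)² / 111.375 = 2.4075
  green wrinkled: (36 − 37.125)² / 37.125 = 0.0341
χ² = 3.6402 + 2.7106 + 2.4075 + 0.0341 = 8.7924 ≈ 8.792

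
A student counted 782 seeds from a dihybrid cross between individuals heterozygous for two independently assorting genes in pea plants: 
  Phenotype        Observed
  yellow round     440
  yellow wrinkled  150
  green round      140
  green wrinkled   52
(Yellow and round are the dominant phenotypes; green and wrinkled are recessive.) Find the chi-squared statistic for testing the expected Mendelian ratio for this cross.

0.577

A dihybrid F₂ with independent assortment and complete dominance at both loci gives a 9:3:3:1 phenotypic ratio.
The 9:3:3:1 ratio has 16 parts, so with N = 782 the expected counts are:
  yellow round: 782 × 9/16 = 439.875
  yellow wrinkled: 782 × 3/16 = 146.625
  green round: 782 × 3/16 = 146.625
  green wrinkled: 782 × 1/16 = 48.875
χ² = Σ (O − E)² / E
  yellow round: (440 − 439.875)² / 439.875 = 0.0000
  yellow wrinkled: (150 − 146.625)² / 146.625 = 0.0777
  green round: (140 − 146.625)² / 146.625 = 0.2993
  green wrinkled: (52 − 48.875)² / 48.875 = 0.1998
χ² = 0.0000 + 0.0777 + 0.2993 + 0.1998 = 0.5768 ≈ 0.577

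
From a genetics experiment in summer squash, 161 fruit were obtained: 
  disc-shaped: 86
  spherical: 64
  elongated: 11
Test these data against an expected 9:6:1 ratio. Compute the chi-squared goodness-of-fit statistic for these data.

0.535

Expected counts for N = 161 under a 9:6:1 ratio (total parts = 16):
  disc-shaped: 161 × 9/16 = 90.5625
  spherical: 161 × 6/16 = 60.375
  elongated: 161 × 1/16 = 10.0625
χ² = Σ (O − E)² / E
  disc-shaped: (86 − 90.5625)² / 90.5625 = 0.2299
  spherical: (64 − 60.375)² / 60.375 = 0.2177
  elongated: (11 − 10.0625)² / 10.0625 = 0.0873
χ² = 0.2299 + 0.2177 + 0.0873 = 0.5349 ≈ 0.535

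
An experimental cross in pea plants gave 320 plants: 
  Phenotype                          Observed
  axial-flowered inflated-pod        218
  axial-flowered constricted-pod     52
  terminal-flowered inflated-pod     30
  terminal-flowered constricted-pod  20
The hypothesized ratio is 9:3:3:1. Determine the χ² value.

Total ratio parts = 16. Expected numbers out of 320:
  axial-flowered inflated-pod: 320 × 9/16 = 180
  axial-flowered constricted-pod: 320 × 3/16 = 60
  terminal-flowered inflated-pod: 320 × 3/16 = 60
  terminal-flowered constricted-pod: 320 × 1/16 = 20
χ² = Σ (O − E)² / E
  axial-flowered inflated-pod: (218 − 180)² / 180 = 8.0222
  axial-flowered constricted-pod: (52 − 60)² / 60 = 1.0667
  terminal-flowered inflated-pod: (30 − 60)² / 60 = 15.0000
  terminal-flowered constricted-pod: (20 − 20)² / 20 = 0.0000
χ² = 8.0222 + 1.0667 + 15.0000 + 0.0000 = 24.0889 ≈ 24.089

24.089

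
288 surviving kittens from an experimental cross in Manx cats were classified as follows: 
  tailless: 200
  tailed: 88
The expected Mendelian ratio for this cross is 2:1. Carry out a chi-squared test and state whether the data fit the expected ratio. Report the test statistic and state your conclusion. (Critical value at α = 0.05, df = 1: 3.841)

1.000; consistent

Under the 2:1 hypothesis (Σ ratio = 3, N = 288):
  tailless: 288 × 2/3 = 192
  tailed: 288 × 1/3 = 96
χ² = Σ (O − E)² / E
  tailless: (200 − 192)² / 192 = 0.3333
  tailed: (88 − 96)² / 96 = 0.6667
χ² = 0.3333 + 0.6667 = 1.000
Degrees of freedom = 2 − 1 = 1; critical value at α = 0.05 is 3.841.
Since 1.000 < 3.841, we fail to reject the null hypothesis — the data are consistent with the 2:1 ratio.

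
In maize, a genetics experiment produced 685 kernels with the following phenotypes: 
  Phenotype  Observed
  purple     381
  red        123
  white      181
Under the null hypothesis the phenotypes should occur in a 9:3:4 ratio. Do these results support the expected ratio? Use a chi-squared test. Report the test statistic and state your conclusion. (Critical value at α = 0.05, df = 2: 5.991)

The 9:3:4 ratio has 16 parts, so with N = 685 the expected counts are:
  purple: 685 × 9/16 = 385.3125
  red: 685 × 3/16 = 128.4375
  white: 685 × 4/16 = 171.25
χ² = Σ (O − E)² / E
  purple: (381 − 385.3125)² / 385.3125 = 0.0483
  red: (123 − 128.4375)² / 128.4375 = 0.2302
  white: (181 − 171.25)² / 171.25 = 0.5551
χ² = 0.0483 + 0.2302 + 0.5551 = 0.8336 ≈ 0.834
Degrees of freedom = 3 − 1 = 2; critical value at α = 0.05 is 5.991.
Since 0.834 < 5.991, we fail to reject the null hypothesis — the data are consistent with the 9:3:4 ratio.

0.834; consistent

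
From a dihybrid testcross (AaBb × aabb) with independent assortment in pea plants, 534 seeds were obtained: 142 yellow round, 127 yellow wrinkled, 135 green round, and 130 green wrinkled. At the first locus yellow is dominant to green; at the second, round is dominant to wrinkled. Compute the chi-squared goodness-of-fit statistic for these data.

0.966

A dihybrid testcross with independent assortment gives a 1:1:1:1 ratio.
Total ratio parts = 4. Expected numbers out of 534:
  yellow round: 534 × 1/4 = 133.5
  yellow wrinkled: 534 × 1/4 = 133.5
  green round: 534 × 1/4 = 133.5
  green wrinkled: 534 × 1/4 = 133.5
χ² = Σ (O − E)² / E
  yellow round: (142 − 133.5)² / 133.5 = 0.5412
  yellow wrinkled: (127 − 133.5)² / 133.5 = 0.3165
  green round: (135 − 133.5)² / 133.5 = 0.0169
  green wrinkled: (130 − 133.5)² / 133.5 = 0.0918
χ² = 0.5412 + 0.3165 + 0.0169 + 0.0918 = 0.9664 ≈ 0.966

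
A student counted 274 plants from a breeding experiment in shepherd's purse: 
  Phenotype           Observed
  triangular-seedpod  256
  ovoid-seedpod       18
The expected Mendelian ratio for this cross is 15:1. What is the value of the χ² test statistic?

The 15:1 ratio has 16 parts, so with N = 274 the expected counts are:
  triangular-seedpod: 274 × 15/16 = 256.875
  ovoid-seedpod: 274 × 1/16 = 17.125
χ² = Σ (O − E)² / E
  triangular-seedpod: (256 − 256.875)² / 256.875 = 0.0030
  ovoid-seedpod: (18 − 17.125)² / 17.125 = 0.0447
χ² = 0.0030 + 0.0447 = 0.0477 ≈ 0.048

0.048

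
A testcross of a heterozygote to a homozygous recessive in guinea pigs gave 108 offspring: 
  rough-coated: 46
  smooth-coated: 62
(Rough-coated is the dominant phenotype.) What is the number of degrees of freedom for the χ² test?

1

A testcross of a heterozygote (Aa × aa) gives a 1:1 phenotypic ratio.
A goodness-of-fit test with 2 phenotype classes has df = 2 − 1 = 1.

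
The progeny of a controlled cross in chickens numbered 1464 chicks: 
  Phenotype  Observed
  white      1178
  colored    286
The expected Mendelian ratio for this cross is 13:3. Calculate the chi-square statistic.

Expected counts for N = 1464 under a 13:3 ratio (total parts = 16):
  white: 1464 × 13/16 = 1189.5
  colored: 1464 × 3/16 = 274.5
χ² = Σ (O − E)² / E
  white: (1178 − 1189.5)² / 1189.5 = 0.1112
  colored: (286 − 274.5)² / 274.5 = 0.4818
χ² = 0.1112 + 0.4818 = 0.593

0.593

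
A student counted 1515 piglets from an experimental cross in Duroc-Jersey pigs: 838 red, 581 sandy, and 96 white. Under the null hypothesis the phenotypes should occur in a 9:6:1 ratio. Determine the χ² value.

Expected counts for N = 1515 under a 9:6:1 ratio (total parts = 16):
  red: 1515 × 9/16 = 852.1875
  sandy: 1515 × 6/16 = 568.125
  white: 1515 × 1/16 = 94.6875
χ² = Σ (O − E)² / E
  red: (838 − 852.1875)² / 852.1875 = 0.2362
  sandy: (581 − 568.125)² / 568.125 = 0.2918
  white: (96 − 94.6875)² / 94.6875 = 0.0182
χ² = 0.2362 + 0.2918 + 0.0182 = 0.5462 ≈ 0.546

0.546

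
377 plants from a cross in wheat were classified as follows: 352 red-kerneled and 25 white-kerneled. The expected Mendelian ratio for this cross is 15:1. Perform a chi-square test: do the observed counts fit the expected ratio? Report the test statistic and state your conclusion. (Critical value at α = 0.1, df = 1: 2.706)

0.094; consistent

The 15:1 ratio has 16 parts, so with N = 377 the expected counts are:
  red-kerneled: 377 × 15/16 = 353.4375
  white-kerneled: 377 × 1/16 = 23.5625
χ² = Σ (O − E)² / E
  red-kerneled: (352 − 353.4375)² / 353.4375 = 0.0058
  white-kerneled: (25 − 23.5625)² / 23.5625 = 0.0877
χ² = 0.0058 + 0.0877 = 0.0935 ≈ 0.094
Degrees of freedom = 2 − 1 = 1; critical value at α = 0.1 is 2.706.
Since 0.094 < 2.706, we fail to reject the null hypothesis — the data are consistent with the 15:1 ratio.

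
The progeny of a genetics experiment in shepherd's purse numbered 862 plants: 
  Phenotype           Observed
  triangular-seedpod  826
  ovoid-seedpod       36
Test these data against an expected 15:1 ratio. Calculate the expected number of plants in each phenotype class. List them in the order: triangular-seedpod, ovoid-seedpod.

Total ratio parts = 16. Expected numbers out of 862:
  triangular-seedpod: 862 × 15/16 = 808.125
  ovoid-seedpod: 862 × 1/16 = 53.875

808.125, 53.875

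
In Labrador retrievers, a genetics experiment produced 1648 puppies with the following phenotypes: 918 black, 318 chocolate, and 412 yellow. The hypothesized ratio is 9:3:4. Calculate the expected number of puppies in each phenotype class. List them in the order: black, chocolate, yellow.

Total ratio parts = 16. Expected numbers out of 1648:
  black: 1648 × 9/16 = 927
  chocolate: 1648 × 3/16 = 309
  yellow: 1648 × 4/16 = 412

927, 309, 412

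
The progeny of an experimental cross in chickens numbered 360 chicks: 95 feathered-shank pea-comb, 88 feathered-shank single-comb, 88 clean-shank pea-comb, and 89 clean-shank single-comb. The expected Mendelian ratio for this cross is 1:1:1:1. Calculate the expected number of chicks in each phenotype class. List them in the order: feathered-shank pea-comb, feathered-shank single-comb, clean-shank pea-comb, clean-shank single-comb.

The 1:1:1:1 ratio has 4 parts, so with N = 360 the expected counts are:
  feathered-shank pea-comb: 360 × 1/4 = 90
  feathered-shank single-comb: 360 × 1/4 = 90
  clean-shank pea-comb: 360 × 1/4 = 90
  clean-shank single-comb: 360 × 1/4 = 90

90, 90, 90, 90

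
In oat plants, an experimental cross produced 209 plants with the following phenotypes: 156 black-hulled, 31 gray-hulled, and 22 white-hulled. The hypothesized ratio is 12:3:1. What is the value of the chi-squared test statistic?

7.829

The 12:3:1 ratio has 16 parts, so with N = 209 the expected counts are:
  black-hulled: 209 × 12/16 = 156.75
  gray-hulled: 209 × 3/16 = 39.1875
  white-hulled: 209 × 1/16 = 13.0625
χ² = Σ (O − E)² / E
  black-hulled: (156 − 156.75)² / 156.75 = 0.0036
  gray-hulled: (31 − 39.1875)² / 39.1875 = 1.7106
  white-hulled: (22 − 13.0625)² / 13.0625 = 6.1151
χ² = 0.0036 + 1.7106 + 6.1151 = 7.8293 ≈ 7.829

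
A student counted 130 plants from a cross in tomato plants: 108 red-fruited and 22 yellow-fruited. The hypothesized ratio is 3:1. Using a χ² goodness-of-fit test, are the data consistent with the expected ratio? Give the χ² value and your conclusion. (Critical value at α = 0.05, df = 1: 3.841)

Expected counts for N = 130 under a 3:1 ratio (total parts = 4):
  red-fruited: 130 × 3/4 = 97.5
  yellow-fruited: 130 × 1/4 = 32.5
χ² = Σ (O − E)² / E
  red-fruited: (108 − 97.5)² / 97.5 = 1.1308
  yellow-fruited: (22 − 32.5)² / 32.5 = 3.3923
χ² = 1.1308 + 3.3923 = 4.5231 ≈ 4.523
Degrees of freedom = 2 − 1 = 1; critical value at α = 0.05 is 3.841.
Since 4.523 > 3.841, we reject the null hypothesis — the data do not fit the 3:1 ratio.

4.523; not consistent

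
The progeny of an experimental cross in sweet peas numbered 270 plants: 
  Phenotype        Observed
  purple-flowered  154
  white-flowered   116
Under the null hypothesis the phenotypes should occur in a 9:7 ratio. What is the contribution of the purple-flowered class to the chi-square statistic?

0.030

Total ratio parts = 16. Expected numbers out of 270:
  purple-flowered: 270 × 9/16 = 151.875
  white-flowered: 270 × 7/16 = 118.125
Contribution of purple-flowered: (154 − 151.875)² / 151.875 = 0.0297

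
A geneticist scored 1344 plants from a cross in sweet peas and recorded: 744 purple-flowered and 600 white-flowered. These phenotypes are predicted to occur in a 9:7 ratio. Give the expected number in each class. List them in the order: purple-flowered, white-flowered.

756, 588

Under the 9:7 hypothesis (Σ ratio = 16, N = 1344):
  purple-flowered: 1344 × 9/16 = 756
  white-flowered: 1344 × 7/16 = 588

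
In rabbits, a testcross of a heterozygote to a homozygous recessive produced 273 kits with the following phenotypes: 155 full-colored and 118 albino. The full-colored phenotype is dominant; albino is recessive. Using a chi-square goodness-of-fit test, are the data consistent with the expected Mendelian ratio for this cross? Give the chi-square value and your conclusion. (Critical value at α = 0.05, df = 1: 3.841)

5.015; not consistent

A testcross of a heterozygote (Aa × aa) gives a 1:1 phenotypic ratio.
The 1:1 ratio has 2 parts, so with N = 273 the expected counts are:
  full-colored: 273 × 1/2 = 136.5
  albino: 273 × 1/2 = 136.5
χ² = Σ (O − E)² / E
  full-colored: (155 − 136.5)² / 136.5 = 2.5073
  albino: (118 − 136.5)² / 136.5 = 2.5073
χ² = 2.5073 + 2.5073 = 5.0146 ≈ 5.015
Degrees of freedom = 2 − 1 = 1; critical value at α = 0.05 is 3.841.
Since 5.015 > 3.841, we reject the null hypothesis — the data do not fit the 1:1 ratio.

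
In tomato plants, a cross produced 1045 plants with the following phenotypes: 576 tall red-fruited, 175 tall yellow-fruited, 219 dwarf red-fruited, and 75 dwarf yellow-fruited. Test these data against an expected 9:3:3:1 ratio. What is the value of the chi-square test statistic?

6.626

Under the 9:3:3:1 hypothesis (Σ ratio = 16, N = 1045):
  tall red-fruited: 1045 × 9/16 = 587.8125
  tall yellow-fruited: 1045 × 3/16 = 195.9375
  dwarf red-fruited: 1045 × 3/16 = 195.9375
  dwarf yellow-fruited: 1045 × 1/16 = 65.3125
χ² = Σ (O − E)² / E
  tall red-fruited: (576 − 587.8125)² / 587.8125 = 0.2374
  tall yellow-fruited: (175 − 195.9375)² / 195.9375 = 2.2373
  dwarf red-fruited: (219 − 195.9375)² / 195.9375 = 2.7145
  dwarf yellow-fruited: (75 − 65.3125)² / 65.3125 = 1.4369
χ² = 0.2374 + 2.2373 + 2.7145 + 1.4369 = 6.6261 ≈ 6.626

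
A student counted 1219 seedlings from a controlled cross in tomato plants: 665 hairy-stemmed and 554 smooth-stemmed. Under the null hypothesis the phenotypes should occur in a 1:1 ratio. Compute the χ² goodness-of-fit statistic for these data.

Under the 1:1 hypothesis (Σ ratio = 2, N = 1219):
  hairy-stemmed: 1219 × 1/2 = 609.5
  smooth-stemmed: 1219 × 1/2 = 609.5
χ² = Σ (O − E)² / E
  hairy-stemmed: (665 − 609.5)² / 609.5 = 5.0537
  smooth-stemmed: (554 − 609.5)² / 609.5 = 5.0537
χ² = 5.0537 + 5.0537 = 10.1074 ≈ 10.107

10.107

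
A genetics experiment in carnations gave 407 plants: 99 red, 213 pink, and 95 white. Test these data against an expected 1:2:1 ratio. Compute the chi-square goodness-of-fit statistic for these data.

Total ratio parts = 4. Expected numbers out of 407:
  red: 407 × 1/4 = 101.75
  pink: 407 × 2/4 = 203.5
  white: 407 × 1/4 = 101.75
χ² = Σ (O − E)² / E
  red: (99 − 101.75)² / 101.75 = 0.0743
  pink: (213 − 203.5)² / 203.5 = 0.4435
  white: (95 − 101.75)² / 101.75 = 0.4478
χ² = 0.0743 + 0.4435 + 0.4478 = 0.9656 ≈ 0.966

0.966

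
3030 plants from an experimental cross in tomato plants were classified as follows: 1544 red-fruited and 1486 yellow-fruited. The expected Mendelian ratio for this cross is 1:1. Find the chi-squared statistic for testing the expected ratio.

The 1:1 ratio has 2 parts, so with N = 3030 the expected counts are:
  red-fruited: 3030 × 1/2 = 1515
  yellow-fruited: 3030 × 1/2 = 1515
χ² = Σ (O − E)² / E
  red-fruited: (1544 − 1515)² / 1515 = 0.5551
  yellow-fruited: (1486 − 1515)² / 1515 = 0.5551
χ² = 0.5551 + 0.5551 = 1.1102 ≈ 1.110

1.110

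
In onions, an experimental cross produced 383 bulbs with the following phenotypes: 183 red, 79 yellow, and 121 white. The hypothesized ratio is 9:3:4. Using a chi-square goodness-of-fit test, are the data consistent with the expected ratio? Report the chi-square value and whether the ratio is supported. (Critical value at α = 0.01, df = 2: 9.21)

12.262; not consistent

Total ratio parts = 16. Expected numbers out of 383:
  red: 383 × 9/16 = 215.4375
  yellow: 383 × 3/16 = 71.8125
  white: 383 × 4/16 = 95.75
χ² = Σ (O − E)² / E
  red: (183 − 215.4375)² / 215.4375 = 4.8840
  yellow: (79 − 71.8125)² / 71.8125 = 0.7194
  white: (121 − 95.75)² / 95.75 = 6.6586
χ² = 4.8840 + 0.7194 + 6.6586 = 12.262
Degrees of freedom = 3 − 1 = 2; critical value at α = 0.01 is 9.21.
Since 12.262 > 9.21, we reject the null hypothesis — the data do not fit the 9:3:4 ratio.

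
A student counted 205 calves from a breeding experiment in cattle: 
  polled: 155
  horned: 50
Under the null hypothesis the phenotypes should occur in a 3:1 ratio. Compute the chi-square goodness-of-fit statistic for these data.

Total ratio parts = 4. Expected numbers out of 205:
  polled: 205 × 3/4 = 153.75
  horned: 205 × 1/4 = 51.25
χ² = Σ (O − E)² / E
  polled: (155 − 153.75)² / 153.75 = 0.0102
  horned: (50 − 51.25)² / 51.25 = 0.0305
χ² = 0.0102 + 0.0305 = 0.0407 ≈ 0.041

0.041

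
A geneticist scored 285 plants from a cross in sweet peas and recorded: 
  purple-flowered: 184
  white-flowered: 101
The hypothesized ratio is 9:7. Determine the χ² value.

8.000

Total ratio parts = 16. Expected numbers out of 285:
  purple-flowered: 285 × 9/16 = 160.3125
  white-flowered: 285 × 7/16 = 124.6875
χ² = Σ (O − E)² / E
  purple-flowered: (184 − 160.3125)² / 160.3125 = 3.5000
  white-flowered: (101 − 124.6875)² / 124.6875 = 4.5000
χ² = 3.5000 + 4.5000 = 8.000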